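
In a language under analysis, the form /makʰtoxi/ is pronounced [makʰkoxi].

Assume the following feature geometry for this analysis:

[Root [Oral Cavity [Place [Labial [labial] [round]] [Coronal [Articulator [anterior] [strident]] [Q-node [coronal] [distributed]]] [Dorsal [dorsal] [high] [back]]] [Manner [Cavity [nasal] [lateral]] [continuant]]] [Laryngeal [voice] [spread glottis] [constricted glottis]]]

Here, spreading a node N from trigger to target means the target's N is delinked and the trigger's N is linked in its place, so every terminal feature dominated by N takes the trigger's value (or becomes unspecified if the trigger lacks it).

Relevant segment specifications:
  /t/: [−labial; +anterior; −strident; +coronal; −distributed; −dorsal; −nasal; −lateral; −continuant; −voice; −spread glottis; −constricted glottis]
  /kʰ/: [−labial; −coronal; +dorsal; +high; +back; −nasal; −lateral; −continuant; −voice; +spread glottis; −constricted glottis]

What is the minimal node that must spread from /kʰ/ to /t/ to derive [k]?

Place

The alternation /t/ → [k] changes [coronal], [anterior], [distributed], [strident], [dorsal], [high], [back] and nothing else.
In this geometry the lowest node dominating all of them is Place: every daughter of Place dominates only a proper subset, so no lower node suffices.
Spreading Place from /kʰ/ overwrites each of those terminals with /kʰ/'s values, yielding exactly [k].
[spread glottis] stays as in /t/ although /kʰ/ differs there, so no node dominating it spread; among the remaining candidates Place is the lowest that derives the output.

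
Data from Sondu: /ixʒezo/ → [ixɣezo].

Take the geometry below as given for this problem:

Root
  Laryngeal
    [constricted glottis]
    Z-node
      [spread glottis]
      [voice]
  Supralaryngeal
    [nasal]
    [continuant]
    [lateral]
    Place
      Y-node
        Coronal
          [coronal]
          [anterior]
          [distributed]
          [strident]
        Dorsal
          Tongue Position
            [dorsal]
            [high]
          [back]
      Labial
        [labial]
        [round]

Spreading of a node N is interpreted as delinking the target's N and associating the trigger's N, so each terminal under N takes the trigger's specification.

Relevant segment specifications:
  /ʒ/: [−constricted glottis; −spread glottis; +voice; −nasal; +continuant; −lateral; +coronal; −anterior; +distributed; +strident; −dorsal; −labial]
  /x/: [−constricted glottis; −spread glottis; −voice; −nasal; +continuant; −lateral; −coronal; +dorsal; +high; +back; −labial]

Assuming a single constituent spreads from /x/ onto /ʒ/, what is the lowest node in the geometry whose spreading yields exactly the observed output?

The alternation /ʒ/ → [ɣ] changes [coronal], [anterior], [distributed], [strident], [dorsal], [high], [back] and nothing else.
Tracing each changed feature up the tree, the paths first meet at Y-node; any lower node misses at least one of them.
If Y-node spreads, every terminal under it takes /x/'s value, producing [ɣ] as observed.
[voice] stays as in /ʒ/ although /x/ differs there, so no node dominating it spread; among the remaining candidates Y-node is the lowest that derives the output.

Y-node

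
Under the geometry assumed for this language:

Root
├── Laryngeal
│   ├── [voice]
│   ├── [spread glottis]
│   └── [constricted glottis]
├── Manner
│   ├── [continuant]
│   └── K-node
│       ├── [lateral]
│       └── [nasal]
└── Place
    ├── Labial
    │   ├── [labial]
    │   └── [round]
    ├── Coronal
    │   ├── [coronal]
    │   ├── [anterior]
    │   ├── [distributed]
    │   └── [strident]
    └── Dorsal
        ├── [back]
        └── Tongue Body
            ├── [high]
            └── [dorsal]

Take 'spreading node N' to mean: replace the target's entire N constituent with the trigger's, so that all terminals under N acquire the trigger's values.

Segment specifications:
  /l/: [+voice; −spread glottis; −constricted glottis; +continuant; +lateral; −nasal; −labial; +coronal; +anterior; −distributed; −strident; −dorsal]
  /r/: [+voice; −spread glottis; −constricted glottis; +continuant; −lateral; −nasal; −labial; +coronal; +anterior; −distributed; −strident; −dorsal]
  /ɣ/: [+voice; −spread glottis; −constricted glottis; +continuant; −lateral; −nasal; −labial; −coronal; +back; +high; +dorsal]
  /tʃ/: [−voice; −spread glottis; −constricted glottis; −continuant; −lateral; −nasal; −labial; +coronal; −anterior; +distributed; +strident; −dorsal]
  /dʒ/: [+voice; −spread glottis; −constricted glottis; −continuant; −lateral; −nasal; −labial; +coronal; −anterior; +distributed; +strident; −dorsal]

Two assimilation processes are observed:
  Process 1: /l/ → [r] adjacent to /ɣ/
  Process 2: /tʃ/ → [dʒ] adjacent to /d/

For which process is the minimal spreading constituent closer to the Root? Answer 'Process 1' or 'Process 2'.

Process 1 alters [lateral]; the lowest dominating node is [lateral] (depth 3 from Root).
Process 2: the feature that changes is [voice]; the minimal node is [voice] (depth 2).
[voice] (depth 2) sits above [lateral] (depth 3), making Process 2 the one with the higher spreading node.

Process 2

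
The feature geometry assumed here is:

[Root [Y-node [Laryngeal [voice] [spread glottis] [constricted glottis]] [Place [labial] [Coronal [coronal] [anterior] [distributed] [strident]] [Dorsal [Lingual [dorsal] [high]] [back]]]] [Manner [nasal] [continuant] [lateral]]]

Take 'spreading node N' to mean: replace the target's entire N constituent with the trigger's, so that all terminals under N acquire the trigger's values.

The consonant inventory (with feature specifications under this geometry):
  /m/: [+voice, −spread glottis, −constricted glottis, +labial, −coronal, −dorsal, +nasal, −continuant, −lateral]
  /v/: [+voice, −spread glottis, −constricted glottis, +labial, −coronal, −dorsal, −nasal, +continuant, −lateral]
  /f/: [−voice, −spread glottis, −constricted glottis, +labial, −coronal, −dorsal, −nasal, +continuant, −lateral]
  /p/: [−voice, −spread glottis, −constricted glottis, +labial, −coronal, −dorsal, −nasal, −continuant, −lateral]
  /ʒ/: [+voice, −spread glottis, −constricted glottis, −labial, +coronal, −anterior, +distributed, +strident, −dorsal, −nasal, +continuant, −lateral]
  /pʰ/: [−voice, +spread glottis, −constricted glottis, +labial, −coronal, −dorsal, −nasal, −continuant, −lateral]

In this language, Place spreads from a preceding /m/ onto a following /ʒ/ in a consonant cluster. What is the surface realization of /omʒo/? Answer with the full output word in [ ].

Terminals under Place in this geometry: [labial], [coronal], [anterior], [distributed], [strident], [dorsal], [high], [back].
After delinking /ʒ/'s Place and linking /m/'s, the affected terminals become [+labial], [−coronal], [−dorsal]; [voice], [spread glottis], [constricted glottis], … (outside Place) are retained from /ʒ/.
Among the inventory, only /v/ has exactly this specification, giving the surface form [omvo].

[omvo]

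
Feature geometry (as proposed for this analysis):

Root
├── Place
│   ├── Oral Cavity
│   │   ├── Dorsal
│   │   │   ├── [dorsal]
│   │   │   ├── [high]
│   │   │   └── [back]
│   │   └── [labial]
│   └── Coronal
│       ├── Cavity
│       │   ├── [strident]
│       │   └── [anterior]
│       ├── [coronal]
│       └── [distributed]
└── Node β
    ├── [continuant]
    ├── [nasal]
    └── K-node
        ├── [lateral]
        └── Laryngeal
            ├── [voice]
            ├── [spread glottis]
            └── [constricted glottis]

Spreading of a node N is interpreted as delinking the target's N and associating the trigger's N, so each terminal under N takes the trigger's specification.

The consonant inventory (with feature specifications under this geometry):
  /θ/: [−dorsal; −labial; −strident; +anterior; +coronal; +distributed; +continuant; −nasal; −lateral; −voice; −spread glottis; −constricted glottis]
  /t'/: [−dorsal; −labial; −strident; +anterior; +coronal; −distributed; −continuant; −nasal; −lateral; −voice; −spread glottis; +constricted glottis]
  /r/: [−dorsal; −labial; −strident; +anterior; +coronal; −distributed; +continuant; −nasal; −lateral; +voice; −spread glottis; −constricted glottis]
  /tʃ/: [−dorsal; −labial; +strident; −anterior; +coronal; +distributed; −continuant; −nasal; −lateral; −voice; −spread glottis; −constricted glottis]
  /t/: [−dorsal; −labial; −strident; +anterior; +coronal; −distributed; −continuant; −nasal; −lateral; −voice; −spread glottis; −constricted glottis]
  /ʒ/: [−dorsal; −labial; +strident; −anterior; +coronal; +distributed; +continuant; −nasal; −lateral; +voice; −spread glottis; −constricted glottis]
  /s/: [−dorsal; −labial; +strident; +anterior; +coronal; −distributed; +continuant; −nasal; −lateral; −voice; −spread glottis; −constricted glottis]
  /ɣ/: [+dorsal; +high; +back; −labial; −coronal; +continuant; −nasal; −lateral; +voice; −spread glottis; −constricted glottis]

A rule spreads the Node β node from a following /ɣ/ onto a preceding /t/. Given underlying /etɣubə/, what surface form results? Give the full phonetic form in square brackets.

Node β immediately or transitively dominates [continuant], [nasal], [lateral], [voice], [spread glottis], [constricted glottis].
After delinking /t/'s Node β and linking /ɣ/'s, the affected terminals become [+continuant], [−nasal], [−lateral], [+voice], [−spread glottis], [−constricted glottis]; [dorsal], [labial], [strident], … (outside Node β) are retained from /t/.
The resulting bundle matches /r/ in the inventory; substituting it for /t/ gives [erɣubə].

[erɣubə]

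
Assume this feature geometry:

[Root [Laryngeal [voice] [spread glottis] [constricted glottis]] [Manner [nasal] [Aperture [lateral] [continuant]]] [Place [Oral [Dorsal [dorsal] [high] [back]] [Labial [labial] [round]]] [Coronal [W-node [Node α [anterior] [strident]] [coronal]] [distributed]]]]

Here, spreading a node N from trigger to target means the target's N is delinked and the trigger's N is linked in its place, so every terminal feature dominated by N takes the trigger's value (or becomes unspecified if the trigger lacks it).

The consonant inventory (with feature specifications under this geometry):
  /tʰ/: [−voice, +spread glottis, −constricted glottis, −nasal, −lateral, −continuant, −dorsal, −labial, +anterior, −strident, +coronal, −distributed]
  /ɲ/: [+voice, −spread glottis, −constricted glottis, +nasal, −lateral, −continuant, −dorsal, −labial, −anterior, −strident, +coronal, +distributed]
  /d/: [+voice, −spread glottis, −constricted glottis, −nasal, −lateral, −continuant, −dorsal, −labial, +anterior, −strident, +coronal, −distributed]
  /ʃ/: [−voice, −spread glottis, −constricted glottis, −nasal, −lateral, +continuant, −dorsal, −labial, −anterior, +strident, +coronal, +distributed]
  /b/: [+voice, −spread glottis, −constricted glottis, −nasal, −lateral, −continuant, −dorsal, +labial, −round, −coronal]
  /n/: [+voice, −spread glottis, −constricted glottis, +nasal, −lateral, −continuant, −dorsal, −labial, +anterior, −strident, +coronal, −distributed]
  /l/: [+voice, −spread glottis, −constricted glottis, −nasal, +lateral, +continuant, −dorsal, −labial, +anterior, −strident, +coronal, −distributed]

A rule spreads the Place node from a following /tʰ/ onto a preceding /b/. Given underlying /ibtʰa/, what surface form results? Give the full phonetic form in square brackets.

Place immediately or transitively dominates [dorsal], [high], [back], [labial], [round], [anterior], [strident], [coronal], [distributed].
The target acquires /tʰ/'s values for everything under Place — [−dorsal], [−labial], [+anterior], [−strident], [+coronal], [−distributed] — while keeping its own [voice], [spread glottis], [constricted glottis], ….
This feature bundle is that of [d], so /ibtʰa/ surfaces as [idtʰa].

[idtʰa]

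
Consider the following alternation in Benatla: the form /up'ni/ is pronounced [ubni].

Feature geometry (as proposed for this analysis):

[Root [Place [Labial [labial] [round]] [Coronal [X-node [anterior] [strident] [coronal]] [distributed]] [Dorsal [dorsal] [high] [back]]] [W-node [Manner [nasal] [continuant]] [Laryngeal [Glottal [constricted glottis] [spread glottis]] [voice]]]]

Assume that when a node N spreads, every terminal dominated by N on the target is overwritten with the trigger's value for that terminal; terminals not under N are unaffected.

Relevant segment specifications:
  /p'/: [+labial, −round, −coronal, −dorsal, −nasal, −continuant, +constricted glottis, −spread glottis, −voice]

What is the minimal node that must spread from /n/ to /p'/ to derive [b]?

Comparing /p'/ with its surface form [b], the features that change are [voice], [constricted glottis].
These terminals are all dominated by Laryngeal, and no proper subconstituent of Laryngeal covers them all; Laryngeal is their lowest common ancestor.
Spreading Laryngeal from /n/ overwrites each of those terminals with /n/'s values, yielding exactly [b].
[nasal] — on which /n/ differs from /p'/ — is unchanged, so neither W-node nor anything higher can have spread; the constituent is no larger than Laryngeal.

Laryngeal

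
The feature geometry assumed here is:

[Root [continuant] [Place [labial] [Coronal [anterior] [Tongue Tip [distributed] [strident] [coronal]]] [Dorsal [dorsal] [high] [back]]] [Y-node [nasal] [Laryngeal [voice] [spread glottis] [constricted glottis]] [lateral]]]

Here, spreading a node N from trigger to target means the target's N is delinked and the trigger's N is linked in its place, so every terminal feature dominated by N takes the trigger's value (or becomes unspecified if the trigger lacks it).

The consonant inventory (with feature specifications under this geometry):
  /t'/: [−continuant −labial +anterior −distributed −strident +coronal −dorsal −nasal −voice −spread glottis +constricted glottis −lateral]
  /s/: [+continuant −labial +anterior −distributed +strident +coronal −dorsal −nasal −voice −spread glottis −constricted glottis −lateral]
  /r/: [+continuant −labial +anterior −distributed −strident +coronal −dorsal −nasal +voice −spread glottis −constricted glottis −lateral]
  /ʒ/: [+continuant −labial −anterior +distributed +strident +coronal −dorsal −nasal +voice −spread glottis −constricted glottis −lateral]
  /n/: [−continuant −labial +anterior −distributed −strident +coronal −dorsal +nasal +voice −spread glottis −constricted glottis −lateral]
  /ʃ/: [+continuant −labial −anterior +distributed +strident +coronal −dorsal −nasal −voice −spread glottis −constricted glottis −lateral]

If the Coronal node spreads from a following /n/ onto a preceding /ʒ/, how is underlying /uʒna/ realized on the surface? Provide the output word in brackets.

[urna]

Coronal immediately or transitively dominates [anterior], [distributed], [strident], [coronal].
The target acquires /n/'s values for everything under Coronal — [+anterior], [−distributed], [−strident], [+coronal] — while keeping its own [continuant], [labial], [dorsal], ….
This feature bundle is that of [r], so /uʒna/ surfaces as [urna].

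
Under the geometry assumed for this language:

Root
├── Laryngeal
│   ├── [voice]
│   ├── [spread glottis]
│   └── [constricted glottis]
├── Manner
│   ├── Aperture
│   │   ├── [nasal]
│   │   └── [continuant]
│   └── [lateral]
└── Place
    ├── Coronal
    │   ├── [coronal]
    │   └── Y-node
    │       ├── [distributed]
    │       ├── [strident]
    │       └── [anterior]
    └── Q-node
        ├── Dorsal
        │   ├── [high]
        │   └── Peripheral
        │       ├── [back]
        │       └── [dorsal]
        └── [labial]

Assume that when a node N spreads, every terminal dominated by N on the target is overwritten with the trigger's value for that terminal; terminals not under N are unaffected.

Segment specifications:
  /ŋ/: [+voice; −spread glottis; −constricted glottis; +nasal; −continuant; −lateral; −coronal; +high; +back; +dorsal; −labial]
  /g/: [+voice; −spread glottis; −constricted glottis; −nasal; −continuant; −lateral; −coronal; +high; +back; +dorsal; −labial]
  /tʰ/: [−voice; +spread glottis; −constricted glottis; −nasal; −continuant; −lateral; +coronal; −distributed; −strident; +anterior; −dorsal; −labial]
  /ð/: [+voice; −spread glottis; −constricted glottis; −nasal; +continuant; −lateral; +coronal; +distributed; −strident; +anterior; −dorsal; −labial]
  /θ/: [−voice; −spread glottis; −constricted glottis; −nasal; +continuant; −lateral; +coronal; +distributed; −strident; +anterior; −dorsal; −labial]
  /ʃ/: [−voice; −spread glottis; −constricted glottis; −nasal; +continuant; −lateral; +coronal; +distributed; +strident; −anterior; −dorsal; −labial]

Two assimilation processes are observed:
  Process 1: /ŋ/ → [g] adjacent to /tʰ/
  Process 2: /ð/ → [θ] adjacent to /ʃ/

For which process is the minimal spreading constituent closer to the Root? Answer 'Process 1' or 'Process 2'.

Process 1: the feature that changes is [nasal]; the minimal node is [nasal] (depth 3).
Process 2 alters [voice]; the lowest dominating node is [voice] (depth 2 from Root).
Depth 2 < depth 3; Process 2 involves the structurally higher constituent [voice].

Process 2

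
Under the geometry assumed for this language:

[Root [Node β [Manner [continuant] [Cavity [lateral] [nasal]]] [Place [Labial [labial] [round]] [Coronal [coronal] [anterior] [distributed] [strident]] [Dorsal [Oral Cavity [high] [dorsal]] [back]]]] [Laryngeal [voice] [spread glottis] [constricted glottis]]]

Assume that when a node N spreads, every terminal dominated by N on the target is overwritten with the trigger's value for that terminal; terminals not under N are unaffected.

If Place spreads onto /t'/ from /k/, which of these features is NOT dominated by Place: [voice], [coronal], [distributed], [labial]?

Place dominates exactly [labial], [round], [coronal], [anterior], [distributed], [strident], [high], [dorsal], [back].
Spreading Place replaces [distributed], [labial], [coronal] with the trigger's values, since each sits inside the Place constituent.
But [voice] is a dependent of Laryngeal, outside Place; it is therefore untouched by the spreading.

[voice]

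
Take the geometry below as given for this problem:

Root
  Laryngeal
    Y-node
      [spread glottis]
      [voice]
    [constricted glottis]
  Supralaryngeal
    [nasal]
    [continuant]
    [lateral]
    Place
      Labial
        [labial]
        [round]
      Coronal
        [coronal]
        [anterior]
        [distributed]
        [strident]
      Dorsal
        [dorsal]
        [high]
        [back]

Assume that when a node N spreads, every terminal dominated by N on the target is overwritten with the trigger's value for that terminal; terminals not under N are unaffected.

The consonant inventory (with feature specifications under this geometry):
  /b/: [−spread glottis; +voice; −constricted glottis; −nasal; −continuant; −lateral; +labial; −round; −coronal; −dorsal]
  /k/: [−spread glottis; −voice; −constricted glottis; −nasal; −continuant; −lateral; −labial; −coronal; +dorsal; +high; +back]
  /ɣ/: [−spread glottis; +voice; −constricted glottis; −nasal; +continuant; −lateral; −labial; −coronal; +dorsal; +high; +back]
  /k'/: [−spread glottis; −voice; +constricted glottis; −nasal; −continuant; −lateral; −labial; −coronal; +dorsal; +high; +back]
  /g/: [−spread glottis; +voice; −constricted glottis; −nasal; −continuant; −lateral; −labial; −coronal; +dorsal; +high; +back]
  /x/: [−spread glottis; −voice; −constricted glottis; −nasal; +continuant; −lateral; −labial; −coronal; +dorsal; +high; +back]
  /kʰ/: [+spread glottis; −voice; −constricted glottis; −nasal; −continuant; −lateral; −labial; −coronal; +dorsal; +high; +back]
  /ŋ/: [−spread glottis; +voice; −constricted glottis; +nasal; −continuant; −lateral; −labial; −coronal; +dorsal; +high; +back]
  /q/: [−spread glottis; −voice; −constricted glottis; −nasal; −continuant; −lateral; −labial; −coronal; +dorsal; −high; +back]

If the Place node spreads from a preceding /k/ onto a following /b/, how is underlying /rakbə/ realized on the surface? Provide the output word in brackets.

[rakgə]

Place immediately or transitively dominates [labial], [round], [coronal], [anterior], [distributed], [strident], [dorsal], [high], [back].
After delinking /b/'s Place and linking /k/'s, the affected terminals become [−labial], [−coronal], [+dorsal], [+high], [+back]; [spread glottis], [voice], [constricted glottis], … (outside Place) are retained from /b/.
This feature bundle is that of [g], so /rakbə/ surfaces as [rakgə].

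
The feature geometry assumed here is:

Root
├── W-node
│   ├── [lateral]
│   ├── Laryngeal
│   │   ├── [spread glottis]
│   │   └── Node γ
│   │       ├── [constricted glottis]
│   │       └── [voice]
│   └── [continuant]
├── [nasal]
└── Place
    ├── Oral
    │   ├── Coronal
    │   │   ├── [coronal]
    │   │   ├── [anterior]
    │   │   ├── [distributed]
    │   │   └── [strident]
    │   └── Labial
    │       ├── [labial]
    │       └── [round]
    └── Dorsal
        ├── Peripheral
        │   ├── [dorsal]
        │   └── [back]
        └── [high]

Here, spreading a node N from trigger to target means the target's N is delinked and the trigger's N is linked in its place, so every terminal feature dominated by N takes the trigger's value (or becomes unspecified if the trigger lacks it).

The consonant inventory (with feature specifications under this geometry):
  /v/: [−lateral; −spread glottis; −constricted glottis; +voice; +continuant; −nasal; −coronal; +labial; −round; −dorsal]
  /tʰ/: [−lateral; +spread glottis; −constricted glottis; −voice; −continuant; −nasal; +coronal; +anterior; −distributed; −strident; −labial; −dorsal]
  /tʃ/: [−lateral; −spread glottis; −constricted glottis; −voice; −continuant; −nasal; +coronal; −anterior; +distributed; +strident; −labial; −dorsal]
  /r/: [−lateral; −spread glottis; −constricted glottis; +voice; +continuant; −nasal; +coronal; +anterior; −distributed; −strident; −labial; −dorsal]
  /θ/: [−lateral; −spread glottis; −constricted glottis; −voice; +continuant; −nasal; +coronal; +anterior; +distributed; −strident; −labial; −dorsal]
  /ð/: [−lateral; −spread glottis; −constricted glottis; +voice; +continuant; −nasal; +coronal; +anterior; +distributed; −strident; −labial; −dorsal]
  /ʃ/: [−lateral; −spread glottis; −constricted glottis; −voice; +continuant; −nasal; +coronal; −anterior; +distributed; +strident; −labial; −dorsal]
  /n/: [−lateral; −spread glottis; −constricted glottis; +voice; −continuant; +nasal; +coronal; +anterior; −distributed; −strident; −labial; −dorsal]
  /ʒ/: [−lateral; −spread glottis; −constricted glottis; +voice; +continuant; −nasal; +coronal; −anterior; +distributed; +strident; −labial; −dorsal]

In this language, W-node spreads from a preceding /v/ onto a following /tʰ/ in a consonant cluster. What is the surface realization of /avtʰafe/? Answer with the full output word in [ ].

The W-node node dominates the terminals [lateral], [spread glottis], [constricted glottis], [voice], [continuant].
Spreading W-node from /v/ onto /tʰ/ replaces those values with /v/'s: [−lateral], [−spread glottis], [−constricted glottis], [+voice], [+continuant]. Features outside W-node ([nasal], [coronal], [anterior], …) stay as in /tʰ/.
Among the inventory, only /r/ has exactly this specification, giving the surface form [avrafe].

[avrafe]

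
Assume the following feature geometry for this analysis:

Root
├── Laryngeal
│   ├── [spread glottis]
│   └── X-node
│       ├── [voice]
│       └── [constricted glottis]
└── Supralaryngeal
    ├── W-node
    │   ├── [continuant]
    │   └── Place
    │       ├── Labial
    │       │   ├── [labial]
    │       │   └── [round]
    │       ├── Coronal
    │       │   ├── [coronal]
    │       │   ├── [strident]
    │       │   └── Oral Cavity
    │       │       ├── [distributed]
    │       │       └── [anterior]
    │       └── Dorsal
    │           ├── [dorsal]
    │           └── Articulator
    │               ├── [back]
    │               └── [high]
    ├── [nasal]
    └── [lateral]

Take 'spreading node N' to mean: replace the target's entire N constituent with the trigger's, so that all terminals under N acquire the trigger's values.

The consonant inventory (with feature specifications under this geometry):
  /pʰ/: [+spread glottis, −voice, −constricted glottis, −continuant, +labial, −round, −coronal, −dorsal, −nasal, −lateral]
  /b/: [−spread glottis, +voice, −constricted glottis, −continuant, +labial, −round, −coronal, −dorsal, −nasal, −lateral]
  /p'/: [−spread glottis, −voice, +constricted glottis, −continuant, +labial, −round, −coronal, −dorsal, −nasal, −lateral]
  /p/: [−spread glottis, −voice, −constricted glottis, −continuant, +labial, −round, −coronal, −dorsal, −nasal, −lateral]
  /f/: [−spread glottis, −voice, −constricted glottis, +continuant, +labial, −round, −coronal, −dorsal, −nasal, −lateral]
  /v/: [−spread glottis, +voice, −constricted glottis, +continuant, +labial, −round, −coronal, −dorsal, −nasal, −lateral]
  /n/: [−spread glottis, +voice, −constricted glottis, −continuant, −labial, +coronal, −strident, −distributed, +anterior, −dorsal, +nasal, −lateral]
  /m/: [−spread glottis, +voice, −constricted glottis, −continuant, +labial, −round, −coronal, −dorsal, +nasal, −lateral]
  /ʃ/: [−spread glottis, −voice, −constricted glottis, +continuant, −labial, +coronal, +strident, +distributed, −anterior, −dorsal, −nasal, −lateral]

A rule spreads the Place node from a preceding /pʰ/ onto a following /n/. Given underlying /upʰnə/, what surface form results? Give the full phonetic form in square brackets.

[upʰmə]

Place immediately or transitively dominates [labial], [round], [coronal], [strident], [distributed], [anterior], [dorsal], [back], [high].
After delinking /n/'s Place and linking /pʰ/'s, the affected terminals become [+labial], [−round], [−coronal], [−dorsal]; [spread glottis], [voice], [constricted glottis], … (outside Place) are retained from /n/.
This feature bundle is that of [m], so /upʰnə/ surfaces as [upʰmə].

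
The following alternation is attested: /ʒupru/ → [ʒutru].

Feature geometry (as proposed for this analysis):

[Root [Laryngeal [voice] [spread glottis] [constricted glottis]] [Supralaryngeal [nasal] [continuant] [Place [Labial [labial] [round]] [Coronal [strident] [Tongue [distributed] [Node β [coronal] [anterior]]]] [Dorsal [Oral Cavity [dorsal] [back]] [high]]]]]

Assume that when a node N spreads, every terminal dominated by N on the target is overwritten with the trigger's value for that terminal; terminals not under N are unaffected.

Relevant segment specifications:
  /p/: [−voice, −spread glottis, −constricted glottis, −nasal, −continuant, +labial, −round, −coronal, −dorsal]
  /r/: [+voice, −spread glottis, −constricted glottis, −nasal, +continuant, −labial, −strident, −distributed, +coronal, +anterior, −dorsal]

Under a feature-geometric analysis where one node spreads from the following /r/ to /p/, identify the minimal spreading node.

Feature comparison: [labial], [round], [coronal], [anterior], [distributed], [strident] differ between /p/ and [t]; the remaining terminals match.
Tracing each changed feature up the tree, the paths first meet at Place; any lower node misses at least one of them.
Delinking /p/'s Place and associating /r/'s Place gives precisely the feature bundle of [t].
Since [continuant] is preserved even though /r/ disagrees there, no node above Place spread.

Place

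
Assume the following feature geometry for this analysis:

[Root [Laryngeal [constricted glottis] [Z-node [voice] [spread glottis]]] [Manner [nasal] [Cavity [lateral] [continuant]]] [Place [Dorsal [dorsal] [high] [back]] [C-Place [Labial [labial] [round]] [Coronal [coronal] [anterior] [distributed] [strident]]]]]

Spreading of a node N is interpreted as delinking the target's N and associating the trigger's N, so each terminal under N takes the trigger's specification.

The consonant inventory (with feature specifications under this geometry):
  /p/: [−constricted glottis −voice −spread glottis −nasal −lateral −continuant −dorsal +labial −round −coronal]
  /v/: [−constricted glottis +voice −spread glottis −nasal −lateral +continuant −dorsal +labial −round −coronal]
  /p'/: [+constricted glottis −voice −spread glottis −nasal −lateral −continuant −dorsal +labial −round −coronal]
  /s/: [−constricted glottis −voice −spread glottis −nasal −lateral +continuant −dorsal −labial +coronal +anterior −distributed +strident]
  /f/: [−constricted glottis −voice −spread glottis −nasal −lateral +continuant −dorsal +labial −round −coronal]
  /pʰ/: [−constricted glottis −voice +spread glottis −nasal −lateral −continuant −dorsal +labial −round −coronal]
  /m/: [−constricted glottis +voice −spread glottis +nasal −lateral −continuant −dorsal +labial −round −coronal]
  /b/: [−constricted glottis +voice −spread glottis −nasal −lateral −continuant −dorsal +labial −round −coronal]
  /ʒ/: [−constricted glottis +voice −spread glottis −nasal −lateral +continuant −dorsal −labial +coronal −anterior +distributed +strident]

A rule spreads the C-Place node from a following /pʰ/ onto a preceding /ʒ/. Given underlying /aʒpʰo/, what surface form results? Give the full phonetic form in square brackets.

[avpʰo]

Terminals under C-Place in this geometry: [labial], [round], [coronal], [anterior], [distributed], [strident].
Spreading C-Place from /pʰ/ onto /ʒ/ replaces those values with /pʰ/'s: [+labial], [−round], [−coronal]. Features outside C-Place ([constricted glottis], [voice], [spread glottis], …) stay as in /ʒ/.
Among the inventory, only /v/ has exactly this specification, giving the surface form [avpʰo].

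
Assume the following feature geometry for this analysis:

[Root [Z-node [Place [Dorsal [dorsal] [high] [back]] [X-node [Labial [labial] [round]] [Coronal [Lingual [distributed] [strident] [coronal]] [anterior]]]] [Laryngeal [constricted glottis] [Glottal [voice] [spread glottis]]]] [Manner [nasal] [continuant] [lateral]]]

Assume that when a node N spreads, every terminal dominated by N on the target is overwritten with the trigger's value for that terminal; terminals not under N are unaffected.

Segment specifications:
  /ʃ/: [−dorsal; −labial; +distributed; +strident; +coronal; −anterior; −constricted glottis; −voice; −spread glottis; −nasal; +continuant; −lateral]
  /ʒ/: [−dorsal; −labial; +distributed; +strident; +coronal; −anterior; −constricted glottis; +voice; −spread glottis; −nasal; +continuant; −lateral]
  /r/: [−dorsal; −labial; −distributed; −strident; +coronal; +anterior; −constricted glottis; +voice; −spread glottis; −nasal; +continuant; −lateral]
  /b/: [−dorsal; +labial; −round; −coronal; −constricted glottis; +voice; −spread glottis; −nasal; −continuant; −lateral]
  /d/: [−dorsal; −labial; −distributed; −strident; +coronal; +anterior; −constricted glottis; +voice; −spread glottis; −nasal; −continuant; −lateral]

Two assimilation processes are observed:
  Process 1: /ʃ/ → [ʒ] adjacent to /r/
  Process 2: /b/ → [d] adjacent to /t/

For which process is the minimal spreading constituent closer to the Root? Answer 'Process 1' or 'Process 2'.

Process 2

In Process 1, [voice] changes, so the minimal spreading node is [voice] at depth 4.
Process 2 alters [labial], [round], [coronal], [anterior], [distributed], [strident]; the lowest common ancestor is X-node (depth 3 from Root).
Depth 3 < depth 4; Process 2 involves the structurally higher constituent X-node.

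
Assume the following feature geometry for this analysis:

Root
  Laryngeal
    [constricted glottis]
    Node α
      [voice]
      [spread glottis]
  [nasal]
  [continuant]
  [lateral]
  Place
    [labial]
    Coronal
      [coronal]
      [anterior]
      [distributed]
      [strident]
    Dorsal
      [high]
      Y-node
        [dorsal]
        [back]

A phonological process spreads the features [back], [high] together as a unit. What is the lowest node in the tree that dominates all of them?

[back] is immediately dominated by Y-node.
[high] is immediately dominated by Dorsal.
The listed terminals split across distinct daughters of Dorsal, so Dorsal itself is the smallest node containing them all.

Dorsal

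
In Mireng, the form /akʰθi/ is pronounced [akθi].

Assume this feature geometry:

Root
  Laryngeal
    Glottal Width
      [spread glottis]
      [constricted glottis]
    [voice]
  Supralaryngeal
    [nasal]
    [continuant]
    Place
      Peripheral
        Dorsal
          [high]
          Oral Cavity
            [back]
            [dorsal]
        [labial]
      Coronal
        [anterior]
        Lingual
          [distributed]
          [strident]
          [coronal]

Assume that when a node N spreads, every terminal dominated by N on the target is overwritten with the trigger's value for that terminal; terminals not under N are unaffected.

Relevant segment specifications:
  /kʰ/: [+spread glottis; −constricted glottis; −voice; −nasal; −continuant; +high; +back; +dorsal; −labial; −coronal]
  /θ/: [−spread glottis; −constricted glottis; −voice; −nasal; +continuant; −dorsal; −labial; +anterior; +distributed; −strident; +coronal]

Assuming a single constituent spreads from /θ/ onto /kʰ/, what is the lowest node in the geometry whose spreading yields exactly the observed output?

[spread glottis]

/kʰ/ and [k] differ in [spread glottis]; every other specified feature is identical.
With a single altered terminal, the smallest constituent that could spread is that terminal — [spread glottis].
[continuant], [coronal] stay as in /kʰ/ although /θ/ differs there, so no node dominating them spread; among the remaining candidates [spread glottis] is the lowest that derives the output.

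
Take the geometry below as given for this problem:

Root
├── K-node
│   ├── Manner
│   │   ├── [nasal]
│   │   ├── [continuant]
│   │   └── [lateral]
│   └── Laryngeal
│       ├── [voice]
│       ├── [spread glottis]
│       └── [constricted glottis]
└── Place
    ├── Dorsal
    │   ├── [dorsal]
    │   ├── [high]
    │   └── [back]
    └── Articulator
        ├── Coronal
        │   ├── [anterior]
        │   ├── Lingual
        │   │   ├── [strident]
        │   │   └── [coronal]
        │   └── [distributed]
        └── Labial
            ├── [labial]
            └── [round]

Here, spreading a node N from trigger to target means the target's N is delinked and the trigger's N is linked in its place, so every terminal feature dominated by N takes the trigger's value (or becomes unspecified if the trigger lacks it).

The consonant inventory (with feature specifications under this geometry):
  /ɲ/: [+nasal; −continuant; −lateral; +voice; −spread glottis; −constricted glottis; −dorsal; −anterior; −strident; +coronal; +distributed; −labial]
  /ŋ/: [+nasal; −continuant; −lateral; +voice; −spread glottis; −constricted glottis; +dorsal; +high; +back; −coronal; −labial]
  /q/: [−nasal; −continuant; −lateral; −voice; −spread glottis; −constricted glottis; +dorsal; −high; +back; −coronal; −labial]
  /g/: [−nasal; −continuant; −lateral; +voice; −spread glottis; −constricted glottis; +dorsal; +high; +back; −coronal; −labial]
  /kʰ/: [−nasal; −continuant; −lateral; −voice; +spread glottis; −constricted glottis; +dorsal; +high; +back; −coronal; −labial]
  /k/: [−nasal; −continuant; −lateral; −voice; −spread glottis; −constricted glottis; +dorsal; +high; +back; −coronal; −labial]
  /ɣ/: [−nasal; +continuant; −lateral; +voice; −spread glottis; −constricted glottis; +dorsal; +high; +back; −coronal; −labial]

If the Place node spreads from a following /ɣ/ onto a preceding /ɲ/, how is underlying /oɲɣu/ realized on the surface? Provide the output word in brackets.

[oŋɣu]

The Place node dominates the terminals [dorsal], [high], [back], [anterior], [strident], [coronal], [distributed], [labial], [round].
After delinking /ɲ/'s Place and linking /ɣ/'s, the affected terminals become [+dorsal], [+high], [+back], [−coronal], [−labial]; [nasal], [continuant], [lateral], … (outside Place) are retained from /ɲ/.
Among the inventory, only /ŋ/ has exactly this specification, giving the surface form [oŋɣu].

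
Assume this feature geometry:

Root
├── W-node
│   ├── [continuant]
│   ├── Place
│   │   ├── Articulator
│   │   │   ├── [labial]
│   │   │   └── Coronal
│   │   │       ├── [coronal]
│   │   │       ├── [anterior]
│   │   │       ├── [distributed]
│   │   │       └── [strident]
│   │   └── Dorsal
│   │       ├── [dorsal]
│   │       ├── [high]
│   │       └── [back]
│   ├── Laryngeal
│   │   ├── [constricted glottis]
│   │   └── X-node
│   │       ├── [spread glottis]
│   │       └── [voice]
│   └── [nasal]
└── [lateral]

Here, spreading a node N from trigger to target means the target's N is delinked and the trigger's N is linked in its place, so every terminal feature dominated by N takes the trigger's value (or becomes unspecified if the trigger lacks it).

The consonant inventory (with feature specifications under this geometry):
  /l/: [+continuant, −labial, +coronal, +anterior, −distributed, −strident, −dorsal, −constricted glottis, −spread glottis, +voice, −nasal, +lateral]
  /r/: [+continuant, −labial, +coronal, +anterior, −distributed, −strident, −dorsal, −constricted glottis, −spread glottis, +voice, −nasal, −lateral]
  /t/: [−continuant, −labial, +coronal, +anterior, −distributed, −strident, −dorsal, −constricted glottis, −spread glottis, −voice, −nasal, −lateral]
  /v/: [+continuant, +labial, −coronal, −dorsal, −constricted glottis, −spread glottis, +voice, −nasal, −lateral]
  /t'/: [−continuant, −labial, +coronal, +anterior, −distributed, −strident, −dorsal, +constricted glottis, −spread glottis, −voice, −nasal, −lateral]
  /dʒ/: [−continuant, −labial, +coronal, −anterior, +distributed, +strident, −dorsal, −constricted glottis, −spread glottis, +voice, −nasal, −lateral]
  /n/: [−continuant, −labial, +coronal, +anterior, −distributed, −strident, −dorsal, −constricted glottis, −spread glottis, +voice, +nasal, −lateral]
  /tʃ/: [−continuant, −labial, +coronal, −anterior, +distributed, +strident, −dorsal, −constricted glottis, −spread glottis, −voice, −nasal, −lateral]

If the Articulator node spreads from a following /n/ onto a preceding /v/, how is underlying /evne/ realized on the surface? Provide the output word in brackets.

[erne]

Terminals under Articulator in this geometry: [labial], [coronal], [anterior], [distributed], [strident].
The target acquires /n/'s values for everything under Articulator — [−labial], [+coronal], [+anterior], [−distributed], [−strident] — while keeping its own [continuant], [dorsal], [constricted glottis], ….
The resulting bundle matches /r/ in the inventory; substituting it for /v/ gives [erne].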